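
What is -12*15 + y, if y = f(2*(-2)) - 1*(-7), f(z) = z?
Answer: -177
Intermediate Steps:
y = 3 (y = 2*(-2) - 1*(-7) = -4 + 7 = 3)
-12*15 + y = -12*15 + 3 = -180 + 3 = -177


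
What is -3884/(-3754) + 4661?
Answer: 8750639/1877 ≈ 4662.0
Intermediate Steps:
-3884/(-3754) + 4661 = -3884*(-1/3754) + 4661 = 1942/1877 + 4661 = 8750639/1877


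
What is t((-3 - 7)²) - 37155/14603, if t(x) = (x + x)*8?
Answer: 23327645/14603 ≈ 1597.5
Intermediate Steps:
t(x) = 16*x (t(x) = (2*x)*8 = 16*x)
t((-3 - 7)²) - 37155/14603 = 16*(-3 - 7)² - 37155/14603 = 16*(-10)² - 37155*1/14603 = 16*100 - 37155/14603 = 1600 - 37155/14603 = 23327645/14603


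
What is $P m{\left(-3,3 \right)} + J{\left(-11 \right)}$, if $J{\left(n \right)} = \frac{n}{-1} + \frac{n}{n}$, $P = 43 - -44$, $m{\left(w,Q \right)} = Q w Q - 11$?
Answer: $-3294$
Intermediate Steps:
$m{\left(w,Q \right)} = -11 + w Q^{2}$ ($m{\left(w,Q \right)} = w Q^{2} - 11 = -11 + w Q^{2}$)
$P = 87$ ($P = 43 + 44 = 87$)
$J{\left(n \right)} = 1 - n$ ($J{\left(n \right)} = n \left(-1\right) + 1 = - n + 1 = 1 - n$)
$P m{\left(-3,3 \right)} + J{\left(-11 \right)} = 87 \left(-11 - 3 \cdot 3^{2}\right) + \left(1 - -11\right) = 87 \left(-11 - 27\right) + \left(1 + 11\right) = 87 \left(-11 - 27\right) + 12 = 87 \left(-38\right) + 12 = -3306 + 12 = -3294$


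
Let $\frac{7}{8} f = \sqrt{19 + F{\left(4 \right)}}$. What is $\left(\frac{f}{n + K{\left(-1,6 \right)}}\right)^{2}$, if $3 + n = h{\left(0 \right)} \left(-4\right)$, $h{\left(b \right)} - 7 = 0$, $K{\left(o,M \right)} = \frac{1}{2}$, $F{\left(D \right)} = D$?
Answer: $\frac{5888}{182329} \approx 0.032293$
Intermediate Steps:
$K{\left(o,M \right)} = \frac{1}{2}$
$h{\left(b \right)} = 7$ ($h{\left(b \right)} = 7 + 0 = 7$)
$n = -31$ ($n = -3 + 7 \left(-4\right) = -3 - 28 = -31$)
$f = \frac{8 \sqrt{23}}{7}$ ($f = \frac{8 \sqrt{19 + 4}}{7} = \frac{8 \sqrt{23}}{7} \approx 5.4809$)
$\left(\frac{f}{n + K{\left(-1,6 \right)}}\right)^{2} = \left(\frac{\frac{8}{7} \sqrt{23}}{-31 + \frac{1}{2}}\right)^{2} = \left(\frac{\frac{8}{7} \sqrt{23}}{- \frac{61}{2}}\right)^{2} = \left(- \frac{2 \frac{8 \sqrt{23}}{7}}{61}\right)^{2} = \left(- \frac{16 \sqrt{23}}{427}\right)^{2} = \frac{5888}{182329}$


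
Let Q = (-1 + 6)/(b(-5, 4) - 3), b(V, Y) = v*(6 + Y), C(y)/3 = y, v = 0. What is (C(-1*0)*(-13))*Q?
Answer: 0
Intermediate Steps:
C(y) = 3*y
b(V, Y) = 0 (b(V, Y) = 0*(6 + Y) = 0)
Q = -5/3 (Q = (-1 + 6)/(0 - 3) = 5/(-3) = 5*(-⅓) = -5/3 ≈ -1.6667)
(C(-1*0)*(-13))*Q = ((3*(-1*0))*(-13))*(-5/3) = ((3*0)*(-13))*(-5/3) = (0*(-13))*(-5/3) = 0*(-5/3) = 0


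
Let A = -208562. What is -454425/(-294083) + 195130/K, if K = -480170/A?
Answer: 1196842672724623/14120983411 ≈ 84756.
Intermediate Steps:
K = 240085/104281 (K = -480170/(-208562) = -480170*(-1/208562) = 240085/104281 ≈ 2.3023)
-454425/(-294083) + 195130/K = -454425/(-294083) + 195130/(240085/104281) = -454425*(-1/294083) + 195130*(104281/240085) = 454425/294083 + 4069670306/48017 = 1196842672724623/14120983411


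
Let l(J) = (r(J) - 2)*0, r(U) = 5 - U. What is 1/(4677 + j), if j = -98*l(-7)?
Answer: 1/4677 ≈ 0.00021381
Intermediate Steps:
l(J) = 0 (l(J) = ((5 - J) - 2)*0 = (3 - J)*0 = 0)
j = 0 (j = -98*0 = 0)
1/(4677 + j) = 1/(4677 + 0) = 1/4677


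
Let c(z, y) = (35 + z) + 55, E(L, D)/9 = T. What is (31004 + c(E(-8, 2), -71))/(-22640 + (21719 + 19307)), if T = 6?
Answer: 15574/9193 ≈ 1.6941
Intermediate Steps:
E(L, D) = 54 (E(L, D) = 9*6 = 54)
c(z, y) = 90 + z
(31004 + c(E(-8, 2), -71))/(-22640 + (21719 + 19307)) = (31004 + (90 + 54))/(-22640 + (21719 + 19307)) = (31004 + 144)/(-22640 + 41026) = 31148/18386 = 31148*(1/18386) = 15574/9193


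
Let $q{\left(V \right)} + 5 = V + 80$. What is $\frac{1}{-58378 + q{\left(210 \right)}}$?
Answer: $- \frac{1}{58093} \approx -1.7214 \cdot 10^{-5}$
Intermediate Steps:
$q{\left(V \right)} = 75 + V$ ($q{\left(V \right)} = -5 + \left(V + 80\right) = -5 + \left(80 + V\right) = 75 + V$)
$\frac{1}{-58378 + q{\left(210 \right)}} = \frac{1}{-58378 + \left(75 + 210\right)} = \frac{1}{-58378 + 285} = \frac{1}{-58093} = - \frac{1}{58093}$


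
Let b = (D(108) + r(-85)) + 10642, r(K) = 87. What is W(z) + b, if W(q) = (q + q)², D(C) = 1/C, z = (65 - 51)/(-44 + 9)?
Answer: 28970053/2700 ≈ 10730.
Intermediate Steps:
z = -⅖ (z = 14/(-35) = 14*(-1/35) = -⅖ ≈ -0.40000)
W(q) = 4*q² (W(q) = (2*q)² = 4*q²)
b = 1158733/108 (b = (1/108 + 87) + 10642 = 9397/108 + 10642 = 1158733/108 ≈ 10729.)
W(z) + b = 4*(-⅖)² + 1158733/108 = 4*(4/25) + 1158733/108 = 16/25 + 1158733/108 = 28970053/2700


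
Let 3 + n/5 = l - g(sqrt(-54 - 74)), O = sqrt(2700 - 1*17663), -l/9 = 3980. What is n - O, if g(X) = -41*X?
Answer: -179115 - I*sqrt(14963) + 1640*I*sqrt(2) ≈ -1.7912e+5 + 2197.0*I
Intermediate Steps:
l = -35820 (l = -9*3980 = -35820)
O = I*sqrt(14963) (O = sqrt(2700 - 17663) = sqrt(-14963) = I*sqrt(14963) ≈ 122.32*I)
n = -179115 + 1640*I*sqrt(2) (n = -15 + 5*(-35820 - (-41)*sqrt(-54 - 74)) = -15 + 5*(-35820 - (-41)*sqrt(-128)) = -15 + 5*(-35820 - (-41)*8*I*sqrt(2)) = -15 + 5*(-35820 - (-328)*I*sqrt(2)) = -15 + 5*(-35820 + 328*I*sqrt(2)) = -15 + (-179100 + 1640*I*sqrt(2)) = -179115 + 1640*I*sqrt(2) ≈ -1.7912e+5 + 2319.3*I)
n - O = (-179115 + 1640*I*sqrt(2)) - I*sqrt(14963) = -179115 - I*sqrt(14963) + 1640*I*sqrt(2)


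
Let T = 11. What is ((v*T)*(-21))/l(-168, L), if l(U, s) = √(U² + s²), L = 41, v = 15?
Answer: -693*√29905/5981 ≈ -20.037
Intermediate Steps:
((v*T)*(-21))/l(-168, L) = ((15*11)*(-21))/(√((-168)² + 41²)) = (165*(-21))/(√(28224 + 1681)) = -3465*√29905/29905 = -693*√29905/5981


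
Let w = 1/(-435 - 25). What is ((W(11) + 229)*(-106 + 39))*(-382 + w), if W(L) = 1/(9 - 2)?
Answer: 674442301/115 ≈ 5.8647e+6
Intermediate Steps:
W(L) = ⅐ (W(L) = 1/7 = ⅐)
w = -1/460 (w = 1/(-460) = -1/460 ≈ -0.0021739)
((W(11) + 229)*(-106 + 39))*(-382 + w) = ((⅐ + 229)*(-106 + 39))*(-382 - 1/460) = ((1604/7)*(-67))*(-175721/460) = -107468/7*(-175721/460) = 674442301/115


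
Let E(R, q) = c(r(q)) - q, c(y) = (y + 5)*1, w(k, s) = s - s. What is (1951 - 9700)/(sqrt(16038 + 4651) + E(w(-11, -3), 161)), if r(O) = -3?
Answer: 4293/16 + 27*sqrt(20689)/16 ≈ 511.04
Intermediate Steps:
w(k, s) = 0
c(y) = 5 + y (c(y) = (5 + y)*1 = 5 + y)
E(R, q) = 2 - q (E(R, q) = (5 - 3) - q = 2 - q)
(1951 - 9700)/(sqrt(16038 + 4651) + E(w(-11, -3), 161)) = (1951 - 9700)/(sqrt(16038 + 4651) + (2 - 1*161)) = -7749/(sqrt(20689) + (2 - 161)) = -7749/(sqrt(20689) - 159) = -7749/(-159 + sqrt(20689))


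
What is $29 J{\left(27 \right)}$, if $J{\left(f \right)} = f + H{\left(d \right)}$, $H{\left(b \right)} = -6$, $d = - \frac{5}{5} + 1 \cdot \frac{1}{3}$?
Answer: $609$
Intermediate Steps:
$d = - \frac{2}{3}$ ($d = \left(-5\right) \frac{1}{5} + 1 \cdot \frac{1}{3} = -1 + \frac{1}{3} = - \frac{2}{3} \approx -0.66667$)
$J{\left(f \right)} = -6 + f$ ($J{\left(f \right)} = f - 6 = -6 + f$)
$29 J{\left(27 \right)} = 29 \left(-6 + 27\right) = 29 \cdot 21 = 609$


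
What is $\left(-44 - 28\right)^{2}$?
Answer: $5184$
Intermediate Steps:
$\left(-44 - 28\right)^{2} = \left(-72\right)^{2} = 5184$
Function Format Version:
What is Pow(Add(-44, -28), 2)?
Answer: 5184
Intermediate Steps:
Pow(Add(-44, -28), 2) = Pow(-72, 2) = 5184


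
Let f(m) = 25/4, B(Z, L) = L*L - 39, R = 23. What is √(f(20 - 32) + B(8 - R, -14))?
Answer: √653/2 ≈ 12.777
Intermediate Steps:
B(Z, L) = -39 + L² (B(Z, L) = L² - 39 = -39 + L²)
f(m) = 25/4 (f(m) = 25*(¼) = 25/4)
√(f(20 - 32) + B(8 - R, -14)) = √(25/4 + (-39 + (-14)²)) = √(25/4 + (-39 + 196)) = √(25/4 + 157) = √(653/4) = √653/2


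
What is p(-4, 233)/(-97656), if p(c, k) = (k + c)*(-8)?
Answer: 229/12207 ≈ 0.018760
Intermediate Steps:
p(c, k) = -8*c - 8*k (p(c, k) = (c + k)*(-8) = -8*c - 8*k)
p(-4, 233)/(-97656) = (-8*(-4) - 8*233)/(-97656) = (32 - 1864)*(-1/97656) = -1832*(-1/97656) = 229/12207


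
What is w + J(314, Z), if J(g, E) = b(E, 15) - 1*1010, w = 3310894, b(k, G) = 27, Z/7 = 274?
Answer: 3309911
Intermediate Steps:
Z = 1918 (Z = 7*274 = 1918)
J(g, E) = -983 (J(g, E) = 27 - 1*1010 = 27 - 1010 = -983)
w + J(314, Z) = 3310894 - 983 = 3309911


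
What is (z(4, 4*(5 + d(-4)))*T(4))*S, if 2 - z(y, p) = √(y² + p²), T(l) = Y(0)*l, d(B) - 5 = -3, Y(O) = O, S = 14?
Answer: 0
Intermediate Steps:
d(B) = 2 (d(B) = 5 - 3 = 2)
T(l) = 0 (T(l) = 0*l = 0)
z(y, p) = 2 - √(p² + y²) (z(y, p) = 2 - √(y² + p²) = 2 - √(p² + y²))
(z(4, 4*(5 + d(-4)))*T(4))*S = ((2 - √((4*(5 + 2))² + 4²))*0)*14 = ((2 - √((4*7)² + 16))*0)*14 = ((2 - √(28² + 16))*0)*14 = ((2 - √(784 + 16))*0)*14 = ((2 - √800)*0)*14 = ((2 - 20*√2)*0)*14 = 0*14 = 0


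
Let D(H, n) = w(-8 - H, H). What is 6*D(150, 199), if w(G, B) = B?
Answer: 900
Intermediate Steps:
D(H, n) = H
6*D(150, 199) = 6*150 = 900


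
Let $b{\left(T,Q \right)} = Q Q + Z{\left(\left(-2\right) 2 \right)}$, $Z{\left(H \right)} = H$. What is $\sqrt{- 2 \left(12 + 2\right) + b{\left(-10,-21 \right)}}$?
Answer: $\sqrt{409} \approx 20.224$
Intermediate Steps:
$b{\left(T,Q \right)} = -4 + Q^{2}$ ($b{\left(T,Q \right)} = Q Q - 4 = Q^{2} - 4 = -4 + Q^{2}$)
$\sqrt{- 2 \left(12 + 2\right) + b{\left(-10,-21 \right)}} = \sqrt{- 2 \left(12 + 2\right) - \left(4 - \left(-21\right)^{2}\right)} = \sqrt{\left(-2\right) 14 + \left(-4 + 441\right)} = \sqrt{-28 + 437} = \sqrt{409}$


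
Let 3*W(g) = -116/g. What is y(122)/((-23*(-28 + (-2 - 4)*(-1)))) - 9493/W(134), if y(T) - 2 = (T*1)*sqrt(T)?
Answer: 482747587/14674 + 61*sqrt(122)/253 ≈ 32901.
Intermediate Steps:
W(g) = -116/(3*g) (W(g) = (-116/g)/3 = -116/(3*g))
y(T) = 2 + T**(3/2) (y(T) = 2 + (T*1)*sqrt(T) = 2 + T*sqrt(T) = 2 + T**(3/2))
y(122)/((-23*(-28 + (-2 - 4)*(-1)))) - 9493/W(134) = (2 + 122**(3/2))/((-23*(-28 + (-2 - 4)*(-1)))) - 9493/((-116/3/134)) = (2 + 122*sqrt(122))/((-23*(-28 - 6*(-1)))) - 9493/((-116/3*1/134)) = (2 + 122*sqrt(122))/((-23*(-28 + 6))) - 9493/(-58/201) = (2 + 122*sqrt(122))/((-23*(-22))) - 9493*(-201/58) = (2 + 122*sqrt(122))/506 + 1908093/58 = (2 + 122*sqrt(122))*(1/506) + 1908093/58 = (1/253 + 61*sqrt(122)/253) + 1908093/58 = 482747587/14674 + 61*sqrt(122)/253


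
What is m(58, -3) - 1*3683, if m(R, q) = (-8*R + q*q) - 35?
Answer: -4173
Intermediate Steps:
m(R, q) = -35 + q**2 - 8*R (m(R, q) = (-8*R + q**2) - 35 = (q**2 - 8*R) - 35 = -35 + q**2 - 8*R)
m(58, -3) - 1*3683 = (-35 + (-3)**2 - 8*58) - 1*3683 = (-35 + 9 - 464) - 3683 = -490 - 3683 = -4173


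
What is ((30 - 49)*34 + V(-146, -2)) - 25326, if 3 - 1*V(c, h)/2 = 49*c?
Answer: -11658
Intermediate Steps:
V(c, h) = 6 - 98*c
((30 - 49)*34 + V(-146, -2)) - 25326 = ((30 - 49)*34 + (6 - 98*(-146))) - 25326 = (-19*34 + (6 + 14308)) - 25326 = (-646 + 14314) - 25326 = 13668 - 25326 = -11658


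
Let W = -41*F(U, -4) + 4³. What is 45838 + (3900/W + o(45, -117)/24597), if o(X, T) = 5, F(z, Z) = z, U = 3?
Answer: 66425231869/1451223 ≈ 45772.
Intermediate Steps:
W = -59 (W = -41*3 + 4³ = -123 + 64 = -59)
45838 + (3900/W + o(45, -117)/24597) = 45838 + (3900/(-59) + 5/24597) = 45838 + (3900*(-1/59) + 5*(1/24597)) = 45838 + (-3900/59 + 5/24597) = 45838 - 95928005/1451223 = 66425231869/1451223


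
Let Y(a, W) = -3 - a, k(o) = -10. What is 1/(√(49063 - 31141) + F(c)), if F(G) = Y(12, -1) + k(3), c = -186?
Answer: 25/17297 + √17922/17297 ≈ 0.0091850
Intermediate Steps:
F(G) = -25 (F(G) = (-3 - 1*12) - 10 = (-3 - 12) - 10 = -15 - 10 = -25)
1/(√(49063 - 31141) + F(c)) = 1/(√(49063 - 31141) - 25) = 1/(√17922 - 25) = 1/(-25 + √17922)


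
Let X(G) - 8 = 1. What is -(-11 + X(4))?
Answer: 2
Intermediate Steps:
X(G) = 9 (X(G) = 8 + 1 = 9)
-(-11 + X(4)) = -(-11 + 9) = -1*(-2) = 2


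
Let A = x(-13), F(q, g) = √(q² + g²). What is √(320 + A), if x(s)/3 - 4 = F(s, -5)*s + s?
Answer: √(293 - 39*√194) ≈ 15.818*I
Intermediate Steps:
F(q, g) = √(g² + q²)
x(s) = 12 + 3*s + 3*s*√(25 + s²) (x(s) = 12 + 3*(√((-5)² + s²)*s + s) = 12 + 3*(√(25 + s²)*s + s) = 12 + 3*(s*√(25 + s²) + s) = 12 + 3*(s + s*√(25 + s²)) = 12 + (3*s + 3*s*√(25 + s²)) = 12 + 3*s + 3*s*√(25 + s²))
A = -27 - 39*√194 (A = 12 + 3*(-13) + 3*(-13)*√(25 + (-13)²) = 12 - 39 + 3*(-13)*√(25 + 169) = 12 - 39 + 3*(-13)*√194 = 12 - 39 - 39*√194 = -27 - 39*√194 ≈ -570.21)
√(320 + A) = √(320 + (-27 - 39*√194)) = √(293 - 39*√194)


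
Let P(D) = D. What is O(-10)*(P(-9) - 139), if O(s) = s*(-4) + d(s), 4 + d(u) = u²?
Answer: -20128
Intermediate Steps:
d(u) = -4 + u²
O(s) = -4 + s² - 4*s (O(s) = s*(-4) + (-4 + s²) = -4*s + (-4 + s²) = -4 + s² - 4*s)
O(-10)*(P(-9) - 139) = (-4 + (-10)² - 4*(-10))*(-9 - 139) = (-4 + 100 + 40)*(-148) = 136*(-148) = -20128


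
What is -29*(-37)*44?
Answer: 47212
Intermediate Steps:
-29*(-37)*44 = 1073*44 = 47212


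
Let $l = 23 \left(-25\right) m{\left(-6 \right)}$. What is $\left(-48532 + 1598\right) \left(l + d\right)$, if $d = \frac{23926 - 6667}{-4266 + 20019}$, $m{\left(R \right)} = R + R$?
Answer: $- \frac{1700778005902}{5251} \approx -3.239 \cdot 10^{8}$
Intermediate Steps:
$m{\left(R \right)} = 2 R$
$d = \frac{5753}{5251}$ ($d = \frac{17259}{15753} = 17259 \cdot \frac{1}{15753} = \frac{5753}{5251} \approx 1.0956$)
$l = 6900$ ($l = 23 \left(-25\right) 2 \left(-6\right) = \left(-575\right) \left(-12\right) = 6900$)
$\left(-48532 + 1598\right) \left(l + d\right) = \left(-48532 + 1598\right) \left(6900 + \frac{5753}{5251}\right) = \left(-46934\right) \frac{36237653}{5251} = - \frac{1700778005902}{5251}$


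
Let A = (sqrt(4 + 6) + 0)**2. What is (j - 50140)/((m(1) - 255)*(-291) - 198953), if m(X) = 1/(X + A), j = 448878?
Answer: -4386118/1372519 ≈ -3.1957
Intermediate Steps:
A = 10 (A = (sqrt(10) + 0)**2 = (sqrt(10))**2 = 10)
m(X) = 1/(10 + X) (m(X) = 1/(X + 10) = 1/(10 + X))
(j - 50140)/((m(1) - 255)*(-291) - 198953) = (448878 - 50140)/((1/(10 + 1) - 255)*(-291) - 198953) = 398738/((1/11 - 255)*(-291) - 198953) = 398738/(-2804/11*(-291) - 198953) = 398738/(815964/11 - 198953) = 398738/(-1372519/11) = 398738*(-11/1372519) = -4386118/1372519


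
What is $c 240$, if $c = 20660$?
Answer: $4958400$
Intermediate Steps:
$c 240 = 20660 \cdot 240 = 4958400$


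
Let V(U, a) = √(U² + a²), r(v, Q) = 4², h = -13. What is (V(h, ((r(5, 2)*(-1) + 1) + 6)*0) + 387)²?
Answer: 160000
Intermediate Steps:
r(v, Q) = 16
(V(h, ((r(5, 2)*(-1) + 1) + 6)*0) + 387)² = (√((-13)² + (((16*(-1) + 1) + 6)*0)²) + 387)² = (√(169 + (((-16 + 1) + 6)*0)²) + 387)² = (√(169 + ((-15 + 6)*0)²) + 387)² = (√(169 + (-9*0)²) + 387)² = (√(169 + 0²) + 387)² = (√(169 + 0) + 387)² = (√169 + 387)² = (13 + 387)² = 400² = 160000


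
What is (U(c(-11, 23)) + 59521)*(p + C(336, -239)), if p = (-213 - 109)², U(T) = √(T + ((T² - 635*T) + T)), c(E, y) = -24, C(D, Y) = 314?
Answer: 6190064958 + 623988*√438 ≈ 6.2031e+9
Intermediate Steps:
U(T) = √(T² - 633*T) (U(T) = √(T + (T² - 634*T)) = √(T² - 633*T))
p = 103684 (p = (-322)² = 103684)
(U(c(-11, 23)) + 59521)*(p + C(336, -239)) = (√(-24*(-633 - 24)) + 59521)*(103684 + 314) = (√(-24*(-657)) + 59521)*103998 = (√15768 + 59521)*103998 = (6*√438 + 59521)*103998 = (59521 + 6*√438)*103998 = 6190064958 + 623988*√438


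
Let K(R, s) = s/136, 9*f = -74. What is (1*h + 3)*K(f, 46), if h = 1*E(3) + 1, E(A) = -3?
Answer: 23/68 ≈ 0.33824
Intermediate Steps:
f = -74/9 (f = (⅑)*(-74) = -74/9 ≈ -8.2222)
K(R, s) = s/136 (K(R, s) = s*(1/136) = s/136)
h = -2 (h = 1*(-3) + 1 = -3 + 1 = -2)
(1*h + 3)*K(f, 46) = (1*(-2) + 3)*((1/136)*46) = (-2 + 3)*(23/68) = 1*(23/68) = 23/68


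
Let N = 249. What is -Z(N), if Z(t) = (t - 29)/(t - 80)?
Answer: -220/169 ≈ -1.3018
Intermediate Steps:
Z(t) = (-29 + t)/(-80 + t)
-Z(N) = -(-29 + 249)/(-80 + 249) = -220/169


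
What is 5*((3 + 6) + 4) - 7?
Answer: 58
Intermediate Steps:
5*((3 + 6) + 4) - 7 = 5*(9 + 4) - 7 = 5*13 - 7 = 65 - 7 = 58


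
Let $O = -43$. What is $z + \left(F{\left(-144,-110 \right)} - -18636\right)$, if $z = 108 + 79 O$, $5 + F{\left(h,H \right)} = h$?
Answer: $15198$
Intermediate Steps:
$F{\left(h,H \right)} = -5 + h$
$z = -3289$ ($z = 108 + 79 \left(-43\right) = 108 - 3397 = -3289$)
$z + \left(F{\left(-144,-110 \right)} - -18636\right) = -3289 - -18487 = -3289 + \left(-149 + 18636\right) = -3289 + 18487 = 15198$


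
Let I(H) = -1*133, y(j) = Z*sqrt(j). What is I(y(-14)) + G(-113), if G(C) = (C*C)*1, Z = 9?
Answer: 12636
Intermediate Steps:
y(j) = 9*sqrt(j)
I(H) = -133
G(C) = C**2 (G(C) = C**2*1 = C**2)
I(y(-14)) + G(-113) = -133 + (-113)**2 = -133 + 12769 = 12636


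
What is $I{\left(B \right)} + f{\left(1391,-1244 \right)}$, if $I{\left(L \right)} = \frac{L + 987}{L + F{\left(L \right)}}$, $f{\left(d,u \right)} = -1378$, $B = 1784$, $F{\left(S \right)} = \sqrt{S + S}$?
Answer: $- \frac{2452825}{1782} - \frac{2771 \sqrt{223}}{794772} \approx -1376.5$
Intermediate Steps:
$F{\left(S \right)} = \sqrt{2} \sqrt{S}$ ($F{\left(S \right)} = \sqrt{2 S} = \sqrt{2} \sqrt{S}$)
$I{\left(L \right)} = \frac{987 + L}{L + \sqrt{2} \sqrt{L}}$ ($I{\left(L \right)} = \frac{L + 987}{L + \sqrt{2} \sqrt{L}} = \frac{987 + L}{L + \sqrt{2} \sqrt{L}}$)
$I{\left(B \right)} + f{\left(1391,-1244 \right)} = \frac{987 + 1784}{1784 + \sqrt{2} \sqrt{1784}} - 1378 = \frac{1}{1784 + \sqrt{2} \cdot 2 \sqrt{446}} \cdot 2771 - 1378 = \frac{1}{1784 + 4 \sqrt{223}} \cdot 2771 - 1378 = \frac{2771}{1784 + 4 \sqrt{223}} - 1378 = -1378 + \frac{2771}{1784 + 4 \sqrt{223}}$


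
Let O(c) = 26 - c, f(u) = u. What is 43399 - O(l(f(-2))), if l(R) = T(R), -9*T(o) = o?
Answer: 390359/9 ≈ 43373.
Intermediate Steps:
T(o) = -o/9
l(R) = -R/9
43399 - O(l(f(-2))) = 43399 - (26 - (-1)*(-2)/9) = 43399 - (26 - 1*2/9) = 43399 - (26 - 2/9) = 43399 - 1*232/9 = 43399 - 232/9 = 390359/9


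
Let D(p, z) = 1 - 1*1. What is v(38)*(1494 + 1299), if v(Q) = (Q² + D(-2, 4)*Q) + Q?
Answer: 4139226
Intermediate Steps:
D(p, z) = 0 (D(p, z) = 1 - 1 = 0)
v(Q) = Q + Q² (v(Q) = (Q² + 0*Q) + Q = (Q² + 0) + Q = Q² + Q = Q + Q²)
v(38)*(1494 + 1299) = (38*(1 + 38))*(1494 + 1299) = (38*39)*2793 = 1482*2793 = 4139226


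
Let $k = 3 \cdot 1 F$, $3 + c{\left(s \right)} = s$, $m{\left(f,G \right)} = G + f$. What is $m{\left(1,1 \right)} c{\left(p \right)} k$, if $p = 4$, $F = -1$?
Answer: $-6$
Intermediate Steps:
$c{\left(s \right)} = -3 + s$
$k = -3$ ($k = 3 \cdot 1 \left(-1\right) = 3 \left(-1\right) = -3$)
$m{\left(1,1 \right)} c{\left(p \right)} k = \left(1 + 1\right) \left(-3 + 4\right) \left(-3\right) = 2 \cdot 1 \left(-3\right) = 2 \left(-3\right) = -6$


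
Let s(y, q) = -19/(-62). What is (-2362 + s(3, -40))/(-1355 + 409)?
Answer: 146425/58652 ≈ 2.4965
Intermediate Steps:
s(y, q) = 19/62 (s(y, q) = -19*(-1/62) = 19/62)
(-2362 + s(3, -40))/(-1355 + 409) = (-2362 + 19/62)/(-1355 + 409) = -146425/62/(-946) = -146425/62*(-1/946) = 146425/58652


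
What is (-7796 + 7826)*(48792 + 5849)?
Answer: 1639230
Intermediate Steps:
(-7796 + 7826)*(48792 + 5849) = 30*54641 = 1639230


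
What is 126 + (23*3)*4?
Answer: 402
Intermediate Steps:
126 + (23*3)*4 = 126 + 69*4 = 126 + 276 = 402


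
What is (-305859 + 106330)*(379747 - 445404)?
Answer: 13100475553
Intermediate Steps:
(-305859 + 106330)*(379747 - 445404) = -199529*(-65657) = 13100475553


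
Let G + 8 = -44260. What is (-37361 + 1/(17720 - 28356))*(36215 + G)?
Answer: 3200033470641/10636 ≈ 3.0087e+8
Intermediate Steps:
G = -44268 (G = -8 - 44260 = -44268)
(-37361 + 1/(17720 - 28356))*(36215 + G) = (-37361 + 1/(17720 - 28356))*(36215 - 44268) = (-37361 + 1/(-10636))*(-8053) = (-37361 - 1/10636)*(-8053) = -397371597/10636*(-8053) = 3200033470641/10636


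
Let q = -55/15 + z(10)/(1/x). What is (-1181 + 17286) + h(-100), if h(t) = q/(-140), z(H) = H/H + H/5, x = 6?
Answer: 6764057/420 ≈ 16105.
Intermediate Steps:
z(H) = 1 + H/5 (z(H) = 1 + H*(⅕) = 1 + H/5)
q = 43/3 (q = -55/15 + (1 + (⅕)*10)/(1/6) = -55*1/15 + (1 + 2)/(⅙) = -11/3 + 3*6 = -11/3 + 18 = 43/3 ≈ 14.333)
h(t) = -43/420 (h(t) = (43/3)/(-140) = (43/3)*(-1/140) = -43/420)
(-1181 + 17286) + h(-100) = (-1181 + 17286) - 43/420 = 16105 - 43/420 = 6764057/420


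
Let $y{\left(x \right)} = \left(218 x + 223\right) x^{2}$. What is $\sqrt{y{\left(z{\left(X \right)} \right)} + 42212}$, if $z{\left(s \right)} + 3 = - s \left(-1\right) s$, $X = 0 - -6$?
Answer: $5 \sqrt{324773} \approx 2849.4$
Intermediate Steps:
$X = 6$ ($X = 0 + 6 = 6$)
$z{\left(s \right)} = -3 + s^{2}$ ($z{\left(s \right)} = -3 + - s \left(-1\right) s = -3 + - \left(-1\right) s s = -3 + s s = -3 + s^{2}$)
$y{\left(x \right)} = x^{2} \left(223 + 218 x\right)$ ($y{\left(x \right)} = \left(223 + 218 x\right) x^{2} = x^{2} \left(223 + 218 x\right)$)
$\sqrt{y{\left(z{\left(X \right)} \right)} + 42212} = \sqrt{\left(-3 + 6^{2}\right)^{2} \left(223 + 218 \left(-3 + 6^{2}\right)\right) + 42212} = \sqrt{\left(-3 + 36\right)^{2} \left(223 + 218 \left(-3 + 36\right)\right) + 42212} = \sqrt{33^{2} \left(223 + 218 \cdot 33\right) + 42212} = \sqrt{1089 \left(223 + 7194\right) + 42212} = \sqrt{1089 \cdot 7417 + 42212} = \sqrt{8077113 + 42212} = \sqrt{8119325} = 5 \sqrt{324773}$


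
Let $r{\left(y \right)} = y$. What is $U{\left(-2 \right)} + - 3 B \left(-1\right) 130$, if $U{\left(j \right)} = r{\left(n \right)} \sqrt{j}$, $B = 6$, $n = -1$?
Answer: $2340 - i \sqrt{2} \approx 2340.0 - 1.4142 i$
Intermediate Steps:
$U{\left(j \right)} = - \sqrt{j}$
$U{\left(-2 \right)} + - 3 B \left(-1\right) 130 = - \sqrt{-2} + \left(-3\right) 6 \left(-1\right) 130 = - i \sqrt{2} + \left(-18\right) \left(-1\right) 130 = - i \sqrt{2} + 18 \cdot 130 = - i \sqrt{2} + 2340 = 2340 - i \sqrt{2}$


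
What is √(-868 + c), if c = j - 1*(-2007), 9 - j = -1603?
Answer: √2751 ≈ 52.450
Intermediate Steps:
j = 1612 (j = 9 - 1*(-1603) = 9 + 1603 = 1612)
c = 3619 (c = 1612 - 1*(-2007) = 1612 + 2007 = 3619)
√(-868 + c) = √(-868 + 3619) = √2751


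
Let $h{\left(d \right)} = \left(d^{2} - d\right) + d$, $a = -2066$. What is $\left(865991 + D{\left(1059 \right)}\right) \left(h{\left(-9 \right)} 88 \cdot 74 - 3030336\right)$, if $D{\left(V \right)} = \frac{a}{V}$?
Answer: $- \frac{765110843834064}{353} \approx -2.1675 \cdot 10^{12}$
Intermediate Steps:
$D{\left(V \right)} = - \frac{2066}{V}$
$h{\left(d \right)} = d^{2}$
$\left(865991 + D{\left(1059 \right)}\right) \left(h{\left(-9 \right)} 88 \cdot 74 - 3030336\right) = \left(865991 - \frac{2066}{1059}\right) \left(\left(-9\right)^{2} \cdot 88 \cdot 74 - 3030336\right) = \left(865991 - \frac{2066}{1059}\right) \left(81 \cdot 88 \cdot 74 - 3030336\right) = \left(865991 - \frac{2066}{1059}\right) \left(7128 \cdot 74 - 3030336\right) = \frac{917082403 \left(527472 - 3030336\right)}{1059} = \frac{917082403}{1059} \left(-2502864\right) = - \frac{765110843834064}{353}$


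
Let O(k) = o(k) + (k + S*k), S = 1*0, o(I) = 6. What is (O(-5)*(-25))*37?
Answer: -925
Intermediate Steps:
S = 0
O(k) = 6 + k (O(k) = 6 + (k + 0*k) = 6 + (k + 0) = 6 + k)
(O(-5)*(-25))*37 = ((6 - 5)*(-25))*37 = (1*(-25))*37 = -25*37 = -925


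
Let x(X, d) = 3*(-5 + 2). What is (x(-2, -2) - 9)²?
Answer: 324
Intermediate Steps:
x(X, d) = -9 (x(X, d) = 3*(-3) = -9)
(x(-2, -2) - 9)² = (-9 - 9)² = (-18)² = 324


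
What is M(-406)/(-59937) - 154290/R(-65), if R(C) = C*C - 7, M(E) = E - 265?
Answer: -41643466/1138803 ≈ -36.568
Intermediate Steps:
M(E) = -265 + E
R(C) = -7 + C**2 (R(C) = C**2 - 7 = -7 + C**2)
M(-406)/(-59937) - 154290/R(-65) = (-265 - 406)/(-59937) - 154290/(-7 + (-65)**2) = -671*(-1/59937) - 154290/(-7 + 4225) = 671/59937 - 154290/4218 = 671/59937 - 154290*1/4218 = 671/59937 - 695/19 = -41643466/1138803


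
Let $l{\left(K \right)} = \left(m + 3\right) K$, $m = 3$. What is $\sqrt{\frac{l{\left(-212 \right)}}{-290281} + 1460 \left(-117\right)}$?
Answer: $\frac{2 i \sqrt{1281044443083}}{5477} \approx 413.3 i$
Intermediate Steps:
$l{\left(K \right)} = 6 K$ ($l{\left(K \right)} = \left(3 + 3\right) K = 6 K$)
$\sqrt{\frac{l{\left(-212 \right)}}{-290281} + 1460 \left(-117\right)} = \sqrt{\frac{6 \left(-212\right)}{-290281} + 1460 \left(-117\right)} = \sqrt{\left(-1272\right) \left(- \frac{1}{290281}\right) - 170820} = \sqrt{\frac{24}{5477} - 170820} = \sqrt{- \frac{935581116}{5477}} = \frac{2 i \sqrt{1281044443083}}{5477}$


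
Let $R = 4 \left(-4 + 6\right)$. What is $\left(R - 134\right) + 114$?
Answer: $-12$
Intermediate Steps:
$R = 8$ ($R = 4 \cdot 2 = 8$)
$\left(R - 134\right) + 114 = \left(8 - 134\right) + 114 = -126 + 114 = -12$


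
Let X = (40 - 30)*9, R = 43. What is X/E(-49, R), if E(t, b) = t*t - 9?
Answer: 45/1196 ≈ 0.037625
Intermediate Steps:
E(t, b) = -9 + t² (E(t, b) = t² - 9 = -9 + t²)
X = 90 (X = 10*9 = 90)
X/E(-49, R) = 90/(-9 + (-49)²) = 90/(-9 + 2401) = 90/2392 = 90*(1/2392) = 45/1196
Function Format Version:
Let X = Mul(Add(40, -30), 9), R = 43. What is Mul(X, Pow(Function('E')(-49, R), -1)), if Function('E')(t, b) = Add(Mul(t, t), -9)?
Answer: Rational(45, 1196) ≈ 0.037625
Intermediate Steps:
Function('E')(t, b) = Add(-9, Pow(t, 2)) (Function('E')(t, b) = Add(Pow(t, 2), -9) = Add(-9, Pow(t, 2)))
X = 90 (X = Mul(10, 9) = 90)
Mul(X, Pow(Function('E')(-49, R), -1)) = Mul(90, Pow(Add(-9, Pow(-49, 2)), -1)) = Mul(90, Pow(Add(-9, 2401), -1)) = Mul(90, Pow(2392, -1)) = Mul(90, Rational(1, 2392)) = Rational(45, 1196)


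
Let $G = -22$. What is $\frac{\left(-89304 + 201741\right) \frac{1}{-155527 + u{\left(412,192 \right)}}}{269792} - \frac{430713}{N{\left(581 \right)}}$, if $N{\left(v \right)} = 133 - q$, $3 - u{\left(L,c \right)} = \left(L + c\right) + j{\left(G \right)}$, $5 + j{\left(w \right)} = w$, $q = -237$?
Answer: $- \frac{9069696160634493}{7791238183520} \approx -1164.1$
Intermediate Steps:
$j{\left(w \right)} = -5 + w$
$u{\left(L,c \right)} = 30 - L - c$ ($u{\left(L,c \right)} = 3 - \left(\left(L + c\right) - 27\right) = 3 - \left(-27 + L + c\right) = 30 - L - c$)
$N{\left(v \right)} = 370$ ($N{\left(v \right)} = 133 - -237 = 133 + 237 = 370$)
$\frac{\left(-89304 + 201741\right) \frac{1}{-155527 + u{\left(412,192 \right)}}}{269792} - \frac{430713}{N{\left(581 \right)}} = \frac{\left(-89304 + 201741\right) \frac{1}{-155527 - 574}}{269792} - \frac{430713}{370} = \frac{112437}{-155527 - 574} \cdot \frac{1}{269792} - \frac{430713}{370} = \frac{112437}{-156101} \cdot \frac{1}{269792} - \frac{430713}{370} = 112437 \left(- \frac{1}{156101}\right) \frac{1}{269792} - \frac{430713}{370} = \left(- \frac{112437}{156101}\right) \frac{1}{269792} - \frac{430713}{370} = - \frac{112437}{42114800992} - \frac{430713}{370} = - \frac{9069696160634493}{7791238183520}$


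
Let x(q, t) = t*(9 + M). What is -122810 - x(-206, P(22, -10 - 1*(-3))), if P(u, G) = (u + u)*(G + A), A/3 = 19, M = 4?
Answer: -151410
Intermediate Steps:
A = 57 (A = 3*19 = 57)
P(u, G) = 2*u*(57 + G) (P(u, G) = (u + u)*(G + 57) = (2*u)*(57 + G) = 2*u*(57 + G))
x(q, t) = 13*t (x(q, t) = t*(9 + 4) = t*13 = 13*t)
-122810 - x(-206, P(22, -10 - 1*(-3))) = -122810 - 13*2*22*(57 + (-10 - 1*(-3))) = -122810 - 13*2*22*(57 + (-10 + 3)) = -122810 - 13*2*22*(57 - 7) = -122810 - 13*2*22*50 = -122810 - 13*2200 = -122810 - 1*28600 = -122810 - 28600 = -151410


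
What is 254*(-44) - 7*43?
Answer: -11477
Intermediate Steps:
254*(-44) - 7*43 = -11176 - 301 = -11477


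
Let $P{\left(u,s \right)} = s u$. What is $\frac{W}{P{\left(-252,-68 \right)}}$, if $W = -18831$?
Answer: $- \frac{6277}{5712} \approx -1.0989$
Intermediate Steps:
$\frac{W}{P{\left(-252,-68 \right)}} = - \frac{18831}{\left(-68\right) \left(-252\right)} = - \frac{18831}{17136} = \left(-18831\right) \frac{1}{17136} = - \frac{6277}{5712}$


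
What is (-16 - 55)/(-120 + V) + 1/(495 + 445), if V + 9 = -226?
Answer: 189/940 ≈ 0.20106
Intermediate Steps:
V = -235 (V = -9 - 226 = -235)
(-16 - 55)/(-120 + V) + 1/(495 + 445) = (-16 - 55)/(-120 - 235) + 1/(495 + 445) = -71/(-355) + 1/940 = -71*(-1/355) + 1/940 = 1/5 + 1/940 = 189/940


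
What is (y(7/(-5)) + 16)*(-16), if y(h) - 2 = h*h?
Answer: -7984/25 ≈ -319.36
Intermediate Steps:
y(h) = 2 + h**2 (y(h) = 2 + h*h = 2 + h**2)
(y(7/(-5)) + 16)*(-16) = ((2 + (7/(-5))**2) + 16)*(-16) = ((2 + (7*(-1/5))**2) + 16)*(-16) = ((2 + (-7/5)**2) + 16)*(-16) = ((2 + 49/25) + 16)*(-16) = (99/25 + 16)*(-16) = (499/25)*(-16) = -7984/25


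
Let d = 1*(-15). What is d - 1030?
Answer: -1045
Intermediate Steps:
d = -15
d - 1030 = -15 - 1030 = -1045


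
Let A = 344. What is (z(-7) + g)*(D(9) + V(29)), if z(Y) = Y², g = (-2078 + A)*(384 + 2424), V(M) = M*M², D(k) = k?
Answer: -118794423154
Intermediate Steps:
V(M) = M³
g = -4869072 (g = (-2078 + 344)*(384 + 2424) = -1734*2808 = -4869072)
(z(-7) + g)*(D(9) + V(29)) = ((-7)² - 4869072)*(9 + 29³) = (49 - 4869072)*(9 + 24389) = -4869023*24398 = -118794423154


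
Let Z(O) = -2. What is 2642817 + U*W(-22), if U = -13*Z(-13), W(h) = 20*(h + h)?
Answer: 2619937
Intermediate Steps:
W(h) = 40*h (W(h) = 20*(2*h) = 40*h)
U = 26 (U = -13*(-2) = 26)
2642817 + U*W(-22) = 2642817 + 26*(40*(-22)) = 2642817 + 26*(-880) = 2642817 - 22880 = 2619937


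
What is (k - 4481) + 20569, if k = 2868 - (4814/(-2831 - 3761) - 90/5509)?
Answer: 344210235587/18157664 ≈ 18957.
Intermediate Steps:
k = 52089737155/18157664 (k = 2868 - (4814/(-6592) - 90*1/5509) = 2868 - (4814*(-1/6592) - 90/5509) = 2868 - (-2407/3296 - 90/5509) = 2868 - 1*(-13556803/18157664) = 2868 + 13556803/18157664 = 52089737155/18157664 ≈ 2868.7)
(k - 4481) + 20569 = (52089737155/18157664 - 4481) + 20569 = -29274755229/18157664 + 20569 = 344210235587/18157664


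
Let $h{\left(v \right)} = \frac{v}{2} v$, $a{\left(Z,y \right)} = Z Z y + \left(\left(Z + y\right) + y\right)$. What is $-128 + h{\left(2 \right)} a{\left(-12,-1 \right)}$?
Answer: $-444$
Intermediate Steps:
$a{\left(Z,y \right)} = Z + 2 y + y Z^{2}$ ($a{\left(Z,y \right)} = Z^{2} y + \left(Z + 2 y\right) = y Z^{2} + \left(Z + 2 y\right) = Z + 2 y + y Z^{2}$)
$h{\left(v \right)} = \frac{v^{2}}{2}$ ($h{\left(v \right)} = v \frac{1}{2} v = \frac{v}{2} v = \frac{v^{2}}{2}$)
$-128 + h{\left(2 \right)} a{\left(-12,-1 \right)} = -128 + \frac{2^{2}}{2} \left(-12 + 2 \left(-1\right) - \left(-12\right)^{2}\right) = -128 + \frac{1}{2} \cdot 4 \left(-12 - 2 - 144\right) = -128 + 2 \left(-12 - 2 - 144\right) = -128 + 2 \left(-158\right) = -128 - 316 = -444$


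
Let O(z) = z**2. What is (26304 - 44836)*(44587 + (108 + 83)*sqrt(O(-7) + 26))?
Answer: -826286284 - 17698060*sqrt(3) ≈ -8.5694e+8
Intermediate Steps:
(26304 - 44836)*(44587 + (108 + 83)*sqrt(O(-7) + 26)) = (26304 - 44836)*(44587 + (108 + 83)*sqrt((-7)**2 + 26)) = -18532*(44587 + 191*sqrt(49 + 26)) = -18532*(44587 + 191*sqrt(75)) = -18532*(44587 + 191*(5*sqrt(3))) = -18532*(44587 + 955*sqrt(3)) = -826286284 - 17698060*sqrt(3)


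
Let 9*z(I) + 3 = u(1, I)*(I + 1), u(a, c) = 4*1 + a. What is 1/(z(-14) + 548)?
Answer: 9/4864 ≈ 0.0018503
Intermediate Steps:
u(a, c) = 4 + a
z(I) = 2/9 + 5*I/9 (z(I) = -⅓ + ((4 + 1)*(I + 1))/9 = -⅓ + (5*(1 + I))/9 = -⅓ + (5 + 5*I)/9 = -⅓ + (5/9 + 5*I/9) = 2/9 + 5*I/9)
1/(z(-14) + 548) = 1/((2/9 + (5/9)*(-14)) + 548) = 1/((2/9 - 70/9) + 548) = 1/(-68/9 + 548) = 1/(4864/9) = 9/4864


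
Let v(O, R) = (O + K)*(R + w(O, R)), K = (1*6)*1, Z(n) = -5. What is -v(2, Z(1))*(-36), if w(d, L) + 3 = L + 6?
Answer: -2016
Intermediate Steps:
w(d, L) = 3 + L (w(d, L) = -3 + (L + 6) = -3 + (6 + L) = 3 + L)
K = 6 (K = 6*1 = 6)
v(O, R) = (3 + 2*R)*(6 + O) (v(O, R) = (O + 6)*(R + (3 + R)) = (6 + O)*(3 + 2*R) = (3 + 2*R)*(6 + O))
-v(2, Z(1))*(-36) = -(18 + 12*(-5) + 2*(-5) + 2*(3 - 5))*(-36) = -(18 - 60 - 10 + 2*(-2))*(-36) = -(18 - 60 - 10 - 4)*(-36) = -1*(-56)*(-36) = 56*(-36) = -2016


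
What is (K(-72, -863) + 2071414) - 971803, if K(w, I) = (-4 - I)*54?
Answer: 1145997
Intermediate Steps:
K(w, I) = -216 - 54*I
(K(-72, -863) + 2071414) - 971803 = ((-216 - 54*(-863)) + 2071414) - 971803 = ((-216 + 46602) + 2071414) - 971803 = (46386 + 2071414) - 971803 = 2117800 - 971803 = 1145997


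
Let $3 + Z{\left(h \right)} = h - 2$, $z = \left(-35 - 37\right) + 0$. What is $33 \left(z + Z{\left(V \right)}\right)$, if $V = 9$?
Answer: $-2244$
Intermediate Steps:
$z = -72$ ($z = -72 + 0 = -72$)
$Z{\left(h \right)} = -5 + h$ ($Z{\left(h \right)} = -3 + \left(h - 2\right) = -3 + \left(-2 + h\right) = -5 + h$)
$33 \left(z + Z{\left(V \right)}\right) = 33 \left(-72 + \left(-5 + 9\right)\right) = 33 \left(-72 + 4\right) = 33 \left(-68\right) = -2244$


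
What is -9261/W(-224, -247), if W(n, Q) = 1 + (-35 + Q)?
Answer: 9261/281 ≈ 32.957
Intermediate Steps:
W(n, Q) = -34 + Q
-9261/W(-224, -247) = -9261/(-34 - 247) = -9261/(-281) = -9261*(-1/281) = 9261/281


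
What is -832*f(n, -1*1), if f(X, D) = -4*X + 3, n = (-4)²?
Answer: 50752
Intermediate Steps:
n = 16
f(X, D) = 3 - 4*X
-832*f(n, -1*1) = -832*(3 - 4*16) = -832*(3 - 64) = -832*(-61) = 50752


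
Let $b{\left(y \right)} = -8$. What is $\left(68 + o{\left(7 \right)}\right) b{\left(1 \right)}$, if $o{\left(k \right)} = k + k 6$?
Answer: $-936$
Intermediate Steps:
$o{\left(k \right)} = 7 k$ ($o{\left(k \right)} = k + 6 k = 7 k$)
$\left(68 + o{\left(7 \right)}\right) b{\left(1 \right)} = \left(68 + 7 \cdot 7\right) \left(-8\right) = \left(68 + 49\right) \left(-8\right) = 117 \left(-8\right) = -936$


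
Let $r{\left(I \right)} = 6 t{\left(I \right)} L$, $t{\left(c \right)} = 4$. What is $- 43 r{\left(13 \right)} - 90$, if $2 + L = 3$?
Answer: $-1122$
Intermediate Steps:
$L = 1$ ($L = -2 + 3 = 1$)
$r{\left(I \right)} = 24$ ($r{\left(I \right)} = 6 \cdot 4 \cdot 1 = 24 \cdot 1 = 24$)
$- 43 r{\left(13 \right)} - 90 = \left(-43\right) 24 - 90 = -1032 - 90 = -1122$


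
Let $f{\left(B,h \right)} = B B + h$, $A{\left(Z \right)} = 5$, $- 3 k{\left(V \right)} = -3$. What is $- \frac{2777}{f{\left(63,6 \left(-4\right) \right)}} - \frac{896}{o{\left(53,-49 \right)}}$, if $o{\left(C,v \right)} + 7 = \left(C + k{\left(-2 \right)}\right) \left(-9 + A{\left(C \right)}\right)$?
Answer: $\frac{2915449}{879735} \approx 3.314$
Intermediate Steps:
$k{\left(V \right)} = 1$ ($k{\left(V \right)} = \left(- \frac{1}{3}\right) \left(-3\right) = 1$)
$f{\left(B,h \right)} = h + B^{2}$ ($f{\left(B,h \right)} = B^{2} + h = h + B^{2}$)
$o{\left(C,v \right)} = -11 - 4 C$ ($o{\left(C,v \right)} = -7 + \left(C + 1\right) \left(-9 + 5\right) = -7 + \left(1 + C\right) \left(-4\right) = -7 - \left(4 + 4 C\right) = -11 - 4 C$)
$- \frac{2777}{f{\left(63,6 \left(-4\right) \right)}} - \frac{896}{o{\left(53,-49 \right)}} = - \frac{2777}{6 \left(-4\right) + 63^{2}} - \frac{896}{-11 - 212} = - \frac{2777}{-24 + 3969} - \frac{896}{-11 - 212} = - \frac{2777}{3945} - \frac{896}{-223} = \left(-2777\right) \frac{1}{3945} - - \frac{896}{223} = - \frac{2777}{3945} + \frac{896}{223} = \frac{2915449}{879735}$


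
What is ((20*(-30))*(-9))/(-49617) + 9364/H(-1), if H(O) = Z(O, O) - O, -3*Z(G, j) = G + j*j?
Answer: 51623132/5513 ≈ 9363.9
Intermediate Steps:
Z(G, j) = -G/3 - j**2/3 (Z(G, j) = -(G + j*j)/3 = -(G + j**2)/3 = -G/3 - j**2/3)
H(O) = -4*O/3 - O**2/3 (H(O) = (-O/3 - O**2/3) - O = -4*O/3 - O**2/3)
((20*(-30))*(-9))/(-49617) + 9364/H(-1) = ((20*(-30))*(-9))/(-49617) + 9364/(((1/3)*(-1)*(-4 - 1*(-1)))) = -600*(-9)*(-1/49617) + 9364/(((1/3)*(-1)*(-4 + 1))) = 5400*(-1/49617) + 9364/(((1/3)*(-1)*(-3))) = -600/5513 + 9364/1 = -600/5513 + 9364*1 = -600/5513 + 9364 = 51623132/5513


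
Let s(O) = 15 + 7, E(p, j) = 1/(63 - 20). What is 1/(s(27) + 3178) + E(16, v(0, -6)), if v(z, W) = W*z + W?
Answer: 3243/137600 ≈ 0.023568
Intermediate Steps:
v(z, W) = W + W*z
E(p, j) = 1/43
s(O) = 22
1/(s(27) + 3178) + E(16, v(0, -6)) = 1/(22 + 3178) + 1/43 = 1/3200 + 1/43 = 3243/137600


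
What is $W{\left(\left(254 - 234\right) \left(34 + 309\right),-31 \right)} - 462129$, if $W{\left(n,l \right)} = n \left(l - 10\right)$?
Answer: $-743389$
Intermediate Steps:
$W{\left(n,l \right)} = n \left(-10 + l\right)$
$W{\left(\left(254 - 234\right) \left(34 + 309\right),-31 \right)} - 462129 = \left(254 - 234\right) \left(34 + 309\right) \left(-10 - 31\right) - 462129 = 20 \cdot 343 \left(-41\right) - 462129 = 6860 \left(-41\right) - 462129 = -281260 - 462129 = -743389$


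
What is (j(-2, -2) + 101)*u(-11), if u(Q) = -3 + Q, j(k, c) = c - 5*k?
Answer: -1526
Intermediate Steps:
(j(-2, -2) + 101)*u(-11) = ((-2 - 5*(-2)) + 101)*(-3 - 11) = ((-2 + 10) + 101)*(-14) = (8 + 101)*(-14) = 109*(-14) = -1526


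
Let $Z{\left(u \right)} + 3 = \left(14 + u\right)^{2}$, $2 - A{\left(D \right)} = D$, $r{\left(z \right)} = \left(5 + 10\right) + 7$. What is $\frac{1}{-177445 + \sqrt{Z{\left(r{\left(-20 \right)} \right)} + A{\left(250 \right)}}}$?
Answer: $- \frac{35489}{6297345396} - \frac{\sqrt{1045}}{31486726980} \approx -5.6366 \cdot 10^{-6}$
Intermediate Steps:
$r{\left(z \right)} = 22$ ($r{\left(z \right)} = 15 + 7 = 22$)
$A{\left(D \right)} = 2 - D$
$Z{\left(u \right)} = -3 + \left(14 + u\right)^{2}$
$\frac{1}{-177445 + \sqrt{Z{\left(r{\left(-20 \right)} \right)} + A{\left(250 \right)}}} = \frac{1}{-177445 + \sqrt{\left(-3 + \left(14 + 22\right)^{2}\right) + \left(2 - 250\right)}} = \frac{1}{-177445 + \sqrt{\left(-3 + 36^{2}\right) + \left(2 - 250\right)}} = \frac{1}{-177445 + \sqrt{\left(-3 + 1296\right) - 248}} = \frac{1}{-177445 + \sqrt{1293 - 248}} = \frac{1}{-177445 + \sqrt{1045}}$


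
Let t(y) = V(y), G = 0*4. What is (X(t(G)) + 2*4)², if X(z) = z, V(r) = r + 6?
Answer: 196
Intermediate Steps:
G = 0
V(r) = 6 + r
t(y) = 6 + y
(X(t(G)) + 2*4)² = ((6 + 0) + 2*4)² = (6 + 8)² = 14² = 196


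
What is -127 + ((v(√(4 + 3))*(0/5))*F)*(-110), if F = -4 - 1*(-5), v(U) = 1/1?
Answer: -127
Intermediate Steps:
v(U) = 1
F = 1 (F = -4 + 5 = 1)
-127 + ((v(√(4 + 3))*(0/5))*F)*(-110) = -127 + ((1*(0/5))*1)*(-110) = -127 + ((1*(0*(⅕)))*1)*(-110) = -127 + ((1*0)*1)*(-110) = -127 + (0*1)*(-110) = -127 + 0*(-110) = -127 + 0 = -127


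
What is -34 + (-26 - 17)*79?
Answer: -3431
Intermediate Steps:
-34 + (-26 - 17)*79 = -34 - 43*79 = -34 - 3397 = -3431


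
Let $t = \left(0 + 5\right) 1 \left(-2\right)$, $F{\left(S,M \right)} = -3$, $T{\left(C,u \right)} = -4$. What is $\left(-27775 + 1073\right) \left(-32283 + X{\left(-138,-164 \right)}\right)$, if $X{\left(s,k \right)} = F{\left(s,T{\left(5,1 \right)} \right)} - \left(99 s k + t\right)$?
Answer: $60689480488$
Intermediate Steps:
$t = -10$ ($t = 5 \cdot 1 \left(-2\right) = 5 \left(-2\right) = -10$)
$X{\left(s,k \right)} = 7 - 99 k s$ ($X{\left(s,k \right)} = -3 - \left(99 s k - 10\right) = -3 - \left(99 k s - 10\right) = -3 - \left(-10 + 99 k s\right) = 7 - 99 k s$)
$\left(-27775 + 1073\right) \left(-32283 + X{\left(-138,-164 \right)}\right) = \left(-27775 + 1073\right) \left(-32283 + \left(7 - \left(-16236\right) \left(-138\right)\right)\right) = - 26702 \left(-32283 + \left(7 - 2240568\right)\right) = - 26702 \left(-32283 - 2240561\right) = \left(-26702\right) \left(-2272844\right) = 60689480488$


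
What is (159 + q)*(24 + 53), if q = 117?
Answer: 21252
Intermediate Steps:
(159 + q)*(24 + 53) = (159 + 117)*(24 + 53) = 276*77 = 21252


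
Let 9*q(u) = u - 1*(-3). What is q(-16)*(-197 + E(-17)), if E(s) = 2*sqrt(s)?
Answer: 2561/9 - 26*I*sqrt(17)/9 ≈ 284.56 - 11.911*I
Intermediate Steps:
q(u) = 1/3 + u/9 (q(u) = (u - 1*(-3))/9 = (u + 3)/9 = (3 + u)/9 = 1/3 + u/9)
q(-16)*(-197 + E(-17)) = (1/3 + (1/9)*(-16))*(-197 + 2*sqrt(-17)) = (1/3 - 16/9)*(-197 + 2*(I*sqrt(17))) = -13*(-197 + 2*I*sqrt(17))/9 = 2561/9 - 26*I*sqrt(17)/9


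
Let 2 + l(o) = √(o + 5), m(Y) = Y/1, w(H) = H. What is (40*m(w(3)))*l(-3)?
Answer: -240 + 120*√2 ≈ -70.294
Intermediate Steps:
m(Y) = Y (m(Y) = Y*1 = Y)
l(o) = -2 + √(5 + o) (l(o) = -2 + √(o + 5) = -2 + √(5 + o))
(40*m(w(3)))*l(-3) = (40*3)*(-2 + √(5 - 3)) = 120*(-2 + √2) = -240 + 120*√2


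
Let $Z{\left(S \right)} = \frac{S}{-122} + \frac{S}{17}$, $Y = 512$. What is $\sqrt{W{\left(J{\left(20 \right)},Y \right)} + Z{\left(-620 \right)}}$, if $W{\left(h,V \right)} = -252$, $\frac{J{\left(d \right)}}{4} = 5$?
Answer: $\frac{i \sqrt{304747338}}{1037} \approx 16.834 i$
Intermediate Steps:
$J{\left(d \right)} = 20$ ($J{\left(d \right)} = 4 \cdot 5 = 20$)
$Z{\left(S \right)} = \frac{105 S}{2074}$ ($Z{\left(S \right)} = S \left(- \frac{1}{122}\right) + S \frac{1}{17} = - \frac{S}{122} + \frac{S}{17} = \frac{105 S}{2074}$)
$\sqrt{W{\left(J{\left(20 \right)},Y \right)} + Z{\left(-620 \right)}} = \sqrt{-252 + \frac{105}{2074} \left(-620\right)} = \sqrt{-252 - \frac{32550}{1037}} = \sqrt{- \frac{293874}{1037}} = \frac{i \sqrt{304747338}}{1037}$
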